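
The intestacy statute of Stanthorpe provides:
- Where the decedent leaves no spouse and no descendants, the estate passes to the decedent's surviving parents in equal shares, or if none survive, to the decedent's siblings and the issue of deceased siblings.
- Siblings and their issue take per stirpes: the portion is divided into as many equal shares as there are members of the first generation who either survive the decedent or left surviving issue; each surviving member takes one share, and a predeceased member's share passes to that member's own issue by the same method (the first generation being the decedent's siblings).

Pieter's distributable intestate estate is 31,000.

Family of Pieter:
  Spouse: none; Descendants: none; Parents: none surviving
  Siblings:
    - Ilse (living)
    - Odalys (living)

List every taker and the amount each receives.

Ilse: 15,500; Odalys: 15,500

The entire 31,000 passes to the siblings and their issue.
That amount (31,000) is divided into 2 shares of 15,500: Ilse and Odalys each take 15,500.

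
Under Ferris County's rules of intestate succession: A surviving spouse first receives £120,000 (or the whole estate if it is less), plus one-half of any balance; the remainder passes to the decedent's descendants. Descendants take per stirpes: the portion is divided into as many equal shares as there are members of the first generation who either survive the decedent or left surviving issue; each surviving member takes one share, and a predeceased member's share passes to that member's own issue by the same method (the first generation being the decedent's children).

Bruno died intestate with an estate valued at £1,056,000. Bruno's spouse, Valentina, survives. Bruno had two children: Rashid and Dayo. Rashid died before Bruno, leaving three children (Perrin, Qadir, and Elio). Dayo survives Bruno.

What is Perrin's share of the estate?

Perrin receives £78,000.

Valentina first takes £120,000, leaving a balance of £936,000. Valentina then takes one-half of the balance (£468,000), for a total of £588,000. The remaining £468,000 passes to the descendants.
The descendants' portion (£468,000) is divided into 2 shares of £234,000: Dayo takes £234,000; Rashid's £234,000 share passes to Rashid's issue.
Rashid's share (£234,000) is divided into 3 shares of £78,000: Perrin, Qadir, and Elio each take £78,000.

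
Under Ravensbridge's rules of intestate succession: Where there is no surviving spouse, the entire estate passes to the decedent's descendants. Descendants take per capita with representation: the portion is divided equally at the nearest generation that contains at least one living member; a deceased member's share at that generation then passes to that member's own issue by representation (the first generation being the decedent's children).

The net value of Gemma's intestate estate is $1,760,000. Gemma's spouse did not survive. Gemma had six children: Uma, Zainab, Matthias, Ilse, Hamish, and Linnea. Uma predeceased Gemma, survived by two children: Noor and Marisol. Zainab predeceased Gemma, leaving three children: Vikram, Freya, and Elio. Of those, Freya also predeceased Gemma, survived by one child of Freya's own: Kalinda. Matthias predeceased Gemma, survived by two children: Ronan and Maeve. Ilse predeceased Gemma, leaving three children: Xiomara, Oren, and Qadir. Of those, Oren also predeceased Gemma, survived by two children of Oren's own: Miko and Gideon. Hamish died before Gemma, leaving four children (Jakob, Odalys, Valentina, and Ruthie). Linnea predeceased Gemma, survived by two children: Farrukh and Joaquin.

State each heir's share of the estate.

The entire $1,760,000 passes to the descendants.
No child survives, so the initial division is made at the grandchildren's generation.
That amount ($1,760,000) is divided into 16 shares of $110,000: Noor, Marisol, Vikram, Elio, Ronan, Maeve, Xiomara, Qadir, Jakob, Odalys, Valentina, Ruthie, Farrukh, and Joaquin each take $110,000; Freya's $110,000 share passes to Freya's issue; Oren's $110,000 share passes to Oren's issue.
Freya's share ($110,000) passes entirely to Kalinda.
Oren's share ($110,000) is divided into 2 shares of $55,000: Miko and Gideon each take $55,000.

Noor: $110,000; Marisol: $110,000; Vikram: $110,000; Kalinda: $110,000; Elio: $110,000; Ronan: $110,000; Maeve: $110,000; Xiomara: $110,000; Miko: $55,000; Gideon: $55,000; Qadir: $110,000; Jakob: $110,000; Odalys: $110,000; Valentina: $110,000; Ruthie: $110,000; Farrukh: $110,000; Joaquin: $110,000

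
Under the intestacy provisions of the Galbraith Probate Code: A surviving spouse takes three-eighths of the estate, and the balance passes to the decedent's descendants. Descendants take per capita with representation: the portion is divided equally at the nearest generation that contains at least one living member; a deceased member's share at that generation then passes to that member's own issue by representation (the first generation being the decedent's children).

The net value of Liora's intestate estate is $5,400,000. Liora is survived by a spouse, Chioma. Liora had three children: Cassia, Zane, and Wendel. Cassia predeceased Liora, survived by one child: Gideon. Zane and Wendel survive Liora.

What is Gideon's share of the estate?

Gideon receives $1,125,000.

Chioma takes three-eighths of $5,400,000 = $2,025,000. The remaining $3,375,000 passes to the descendants.
The descendants' portion ($3,375,000) is divided into 3 shares of $1,125,000: Zane and Wendel each take $1,125,000; Cassia's $1,125,000 share passes to Cassia's issue.
Cassia's share ($1,125,000) passes entirely to Gideon.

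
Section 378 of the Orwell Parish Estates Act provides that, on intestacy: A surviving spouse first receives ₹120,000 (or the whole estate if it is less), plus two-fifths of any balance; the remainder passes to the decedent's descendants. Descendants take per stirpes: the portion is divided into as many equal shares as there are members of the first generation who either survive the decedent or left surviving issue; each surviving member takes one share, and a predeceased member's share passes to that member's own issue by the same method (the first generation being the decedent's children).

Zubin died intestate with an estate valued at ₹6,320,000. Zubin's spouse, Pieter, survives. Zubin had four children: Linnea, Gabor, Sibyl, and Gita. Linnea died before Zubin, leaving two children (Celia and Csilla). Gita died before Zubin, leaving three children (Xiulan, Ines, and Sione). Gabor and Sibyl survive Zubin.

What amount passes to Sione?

Pieter first takes ₹120,000, leaving a balance of ₹6,200,000. Pieter then takes two-fifths of the balance (₹2,480,000), for a total of ₹2,600,000. The remaining ₹3,720,000 passes to the descendants.
The descendants' portion (₹3,720,000) is divided into 4 shares of ₹930,000: Gabor and Sibyl each take ₹930,000; Linnea's ₹930,000 share passes to Linnea's issue; Gita's ₹930,000 share passes to Gita's issue.
Linnea's share (₹930,000) is divided into 2 shares of ₹465,000: Celia and Csilla each take ₹465,000.
Gita's share (₹930,000) is divided into 3 shares of ₹310,000: Xiulan, Ines, and Sione each take ₹310,000.

Sione receives ₹310,000.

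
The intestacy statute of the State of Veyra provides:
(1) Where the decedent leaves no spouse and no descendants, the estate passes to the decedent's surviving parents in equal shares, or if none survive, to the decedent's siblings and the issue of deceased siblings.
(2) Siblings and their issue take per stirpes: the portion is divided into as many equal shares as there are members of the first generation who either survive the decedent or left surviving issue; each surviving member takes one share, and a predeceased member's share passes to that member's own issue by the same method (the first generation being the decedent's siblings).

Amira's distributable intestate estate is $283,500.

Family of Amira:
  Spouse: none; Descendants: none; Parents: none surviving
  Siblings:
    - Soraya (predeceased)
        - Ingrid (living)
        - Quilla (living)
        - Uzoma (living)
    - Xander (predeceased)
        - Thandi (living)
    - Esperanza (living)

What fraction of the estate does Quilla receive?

Quilla receives 1/9 of the estate.

The entire $283,500 passes to the siblings and their issue.
That amount ($283,500) is divided into 3 shares of $94,500: Esperanza takes $94,500; Soraya's $94,500 share passes to Soraya's issue; Xander's $94,500 share passes to Xander's issue.
Soraya's share ($94,500) is divided into 3 shares of $31,500: Ingrid, Quilla, and Uzoma each take $31,500.
Xander's share ($94,500) passes entirely to Thandi.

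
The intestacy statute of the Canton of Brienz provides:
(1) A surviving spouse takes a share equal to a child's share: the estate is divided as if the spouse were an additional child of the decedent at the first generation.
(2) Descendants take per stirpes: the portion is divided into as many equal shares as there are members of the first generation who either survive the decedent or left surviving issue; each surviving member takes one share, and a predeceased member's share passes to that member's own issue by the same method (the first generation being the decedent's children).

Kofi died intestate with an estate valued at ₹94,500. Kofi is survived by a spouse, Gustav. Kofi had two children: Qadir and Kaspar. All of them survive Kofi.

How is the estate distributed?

Gustav: ₹31,500; Qadir: ₹31,500; Kaspar: ₹31,500

The spouse counts as an additional share at the children's level, so there are 3 primary shares of ₹31,500. Gustav takes one such share (₹31,500).
The children's combined portion (₹63,000) is divided into 2 shares of ₹31,500: Qadir and Kaspar each take ₹31,500.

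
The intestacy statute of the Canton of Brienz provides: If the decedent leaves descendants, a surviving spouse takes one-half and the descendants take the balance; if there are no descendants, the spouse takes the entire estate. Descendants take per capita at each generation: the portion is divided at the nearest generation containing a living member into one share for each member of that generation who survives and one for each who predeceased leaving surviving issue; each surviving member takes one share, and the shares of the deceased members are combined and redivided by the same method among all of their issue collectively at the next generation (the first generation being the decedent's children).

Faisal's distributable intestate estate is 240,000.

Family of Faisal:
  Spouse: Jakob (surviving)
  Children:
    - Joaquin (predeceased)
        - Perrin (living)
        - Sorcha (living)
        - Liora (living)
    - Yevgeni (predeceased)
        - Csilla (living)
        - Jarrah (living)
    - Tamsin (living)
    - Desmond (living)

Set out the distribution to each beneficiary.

Jakob takes one-half of 240,000 = 120,000. The remaining 120,000 passes to the descendants.
The descendants' portion (120,000) is divided at the children's generation into 4 shares of 30,000. Tamsin and Desmond each take 30,000. The 2 shares of the deceased (Joaquin and Yevgeni) are combined into a pool of 60,000.
That pool (60,000) is divided at the grandchildren's generation equally among Perrin, Sorcha, Liora, Csilla, and Jarrah: 12,000 each.

Jakob: 120,000; Perrin: 12,000; Sorcha: 12,000; Liora: 12,000; Csilla: 12,000; Jarrah: 12,000; Tamsin: 30,000; Desmond: 30,000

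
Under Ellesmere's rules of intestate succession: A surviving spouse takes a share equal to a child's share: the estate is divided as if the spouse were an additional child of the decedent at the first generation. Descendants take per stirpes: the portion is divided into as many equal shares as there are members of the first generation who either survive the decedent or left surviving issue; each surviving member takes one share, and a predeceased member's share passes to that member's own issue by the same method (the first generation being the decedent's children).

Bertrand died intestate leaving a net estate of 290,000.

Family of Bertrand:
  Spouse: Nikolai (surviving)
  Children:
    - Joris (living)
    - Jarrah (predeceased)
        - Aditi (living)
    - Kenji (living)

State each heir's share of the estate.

The spouse counts as an additional share at the children's level, so there are 4 primary shares of 72,500. Nikolai takes one such share (72,500).
The children's combined portion (217,500) is divided into 3 shares of 72,500: Joris and Kenji each take 72,500; Jarrah's 72,500 share passes to Jarrah's issue.
Jarrah's share (72,500) passes entirely to Aditi.

Nikolai: 72,500; Joris: 72,500; Aditi: 72,500; Kenji: 72,500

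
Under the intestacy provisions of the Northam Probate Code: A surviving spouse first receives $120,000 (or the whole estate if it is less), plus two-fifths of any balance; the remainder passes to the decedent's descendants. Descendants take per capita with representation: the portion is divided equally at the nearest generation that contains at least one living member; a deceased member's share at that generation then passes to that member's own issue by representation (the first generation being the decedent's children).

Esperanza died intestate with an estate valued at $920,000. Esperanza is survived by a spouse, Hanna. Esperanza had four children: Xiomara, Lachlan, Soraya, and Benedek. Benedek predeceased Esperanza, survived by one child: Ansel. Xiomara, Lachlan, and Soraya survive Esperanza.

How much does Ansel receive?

Hanna first takes $120,000, leaving a balance of $800,000. Hanna then takes two-fifths of the balance ($320,000), for a total of $440,000. The remaining $480,000 passes to the descendants.
The descendants' portion ($480,000) is divided into 4 shares of $120,000: Xiomara, Lachlan, and Soraya each take $120,000; Benedek's $120,000 share passes to Benedek's issue.
Benedek's share ($120,000) passes entirely to Ansel.

Ansel receives $120,000.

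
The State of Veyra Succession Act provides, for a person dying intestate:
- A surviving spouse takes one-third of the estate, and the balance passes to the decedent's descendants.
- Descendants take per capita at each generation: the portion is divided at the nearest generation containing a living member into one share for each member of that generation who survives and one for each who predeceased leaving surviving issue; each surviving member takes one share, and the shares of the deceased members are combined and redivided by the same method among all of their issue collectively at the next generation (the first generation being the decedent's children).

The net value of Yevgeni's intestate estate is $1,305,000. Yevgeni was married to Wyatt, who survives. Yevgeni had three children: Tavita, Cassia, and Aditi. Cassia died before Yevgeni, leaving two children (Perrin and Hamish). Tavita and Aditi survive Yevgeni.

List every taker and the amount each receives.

Wyatt: $435,000; Tavita: $290,000; Perrin: $145,000; Hamish: $145,000; Aditi: $290,000

Wyatt takes one-third of $1,305,000 = $435,000. The remaining $870,000 passes to the descendants.
The descendants' portion ($870,000) is divided at the children's generation into 3 shares of $290,000. Tavita and Aditi each take $290,000. The remaining share for the deceased Cassia ($290,000) is carried to the next generation.
That pool ($290,000) is divided at the grandchildren's generation equally among Perrin and Hamish: $145,000 each.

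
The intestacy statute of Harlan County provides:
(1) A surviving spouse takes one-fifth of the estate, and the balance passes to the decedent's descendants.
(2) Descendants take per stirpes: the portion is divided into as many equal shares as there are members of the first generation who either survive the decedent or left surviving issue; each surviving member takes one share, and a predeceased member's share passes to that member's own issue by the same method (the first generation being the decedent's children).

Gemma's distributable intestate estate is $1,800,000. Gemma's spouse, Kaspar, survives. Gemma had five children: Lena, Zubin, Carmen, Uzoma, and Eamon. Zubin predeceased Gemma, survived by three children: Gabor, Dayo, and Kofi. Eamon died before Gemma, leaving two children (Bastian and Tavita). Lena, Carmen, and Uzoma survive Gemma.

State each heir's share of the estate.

Kaspar: $360,000; Lena: $288,000; Gabor: $96,000; Dayo: $96,000; Kofi: $96,000; Carmen: $288,000; Uzoma: $288,000; Bastian: $144,000; Tavita: $144,000

Kaspar takes one-fifth of $1,800,000 = $360,000. The remaining $1,440,000 passes to the descendants.
The descendants' portion ($1,440,000) is divided into 5 shares of $288,000: Lena, Carmen, and Uzoma each take $288,000; Zubin's $288,000 share passes to Zubin's issue; Eamon's $288,000 share passes to Eamon's issue.
Zubin's share ($288,000) is divided into 3 shares of $96,000: Gabor, Dayo, and Kofi each take $96,000.
Eamon's share ($288,000) is divided into 2 shares of $144,000: Bastian and Tavita each take $144,000.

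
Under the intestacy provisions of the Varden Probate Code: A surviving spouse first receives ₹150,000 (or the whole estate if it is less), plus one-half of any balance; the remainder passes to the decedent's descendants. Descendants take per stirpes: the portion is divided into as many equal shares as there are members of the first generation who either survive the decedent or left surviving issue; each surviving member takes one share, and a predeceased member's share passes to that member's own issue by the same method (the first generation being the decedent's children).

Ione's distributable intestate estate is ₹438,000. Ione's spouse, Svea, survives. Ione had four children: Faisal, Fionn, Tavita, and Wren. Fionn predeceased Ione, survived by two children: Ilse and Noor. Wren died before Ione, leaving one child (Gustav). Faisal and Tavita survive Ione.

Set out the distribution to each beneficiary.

Svea: ₹294,000; Faisal: ₹36,000; Ilse: ₹18,000; Noor: ₹18,000; Tavita: ₹36,000; Gustav: ₹36,000

Svea first takes ₹150,000, leaving a balance of ₹288,000. Svea then takes one-half of the balance (₹144,000), for a total of ₹294,000. The remaining ₹144,000 passes to the descendants.
The descendants' portion (₹144,000) is divided into 4 shares of ₹36,000: Faisal and Tavita each take ₹36,000; Fionn's ₹36,000 share passes to Fionn's issue; Wren's ₹36,000 share passes to Wren's issue.
Fionn's share (₹36,000) is divided into 2 shares of ₹18,000: Ilse and Noor each take ₹18,000.
Wren's share (₹36,000) passes entirely to Gustav.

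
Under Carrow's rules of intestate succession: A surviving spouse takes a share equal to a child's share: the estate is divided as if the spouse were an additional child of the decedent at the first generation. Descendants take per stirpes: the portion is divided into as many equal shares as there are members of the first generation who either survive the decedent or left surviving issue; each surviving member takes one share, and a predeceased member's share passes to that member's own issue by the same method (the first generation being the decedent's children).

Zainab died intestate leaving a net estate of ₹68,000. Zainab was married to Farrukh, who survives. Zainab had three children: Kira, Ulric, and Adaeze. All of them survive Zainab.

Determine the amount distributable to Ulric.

Ulric receives ₹17,000.

The spouse counts as an additional share at the children's level, so there are 4 primary shares of ₹17,000. Farrukh takes one such share (₹17,000).
The children's combined portion (₹51,000) is divided into 3 shares of ₹17,000: Kira, Ulric, and Adaeze each take ₹17,000.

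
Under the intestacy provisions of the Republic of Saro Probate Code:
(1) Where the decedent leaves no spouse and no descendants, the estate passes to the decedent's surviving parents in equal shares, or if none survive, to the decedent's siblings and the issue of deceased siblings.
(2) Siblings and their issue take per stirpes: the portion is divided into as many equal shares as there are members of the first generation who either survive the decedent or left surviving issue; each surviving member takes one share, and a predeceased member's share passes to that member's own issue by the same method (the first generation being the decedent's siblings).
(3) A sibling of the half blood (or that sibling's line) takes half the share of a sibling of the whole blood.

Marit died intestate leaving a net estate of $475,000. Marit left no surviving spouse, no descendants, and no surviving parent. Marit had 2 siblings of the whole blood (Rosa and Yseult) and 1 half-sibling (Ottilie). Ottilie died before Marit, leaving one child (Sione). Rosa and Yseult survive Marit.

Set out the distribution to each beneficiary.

The entire $475,000 passes to the siblings and their issue.
Counting each half-blood sibling's line as half a unit, there are 5/2 units in $475,000, so one unit is $190,000. Whole-blood lines (Rosa and Yseult) take $190,000 each; half-blood lines (Ottilie) take $95,000 each.
Ottilie's share ($95,000) passes entirely to Sione.

Rosa: $190,000; Sione: $95,000; Yseult: $190,000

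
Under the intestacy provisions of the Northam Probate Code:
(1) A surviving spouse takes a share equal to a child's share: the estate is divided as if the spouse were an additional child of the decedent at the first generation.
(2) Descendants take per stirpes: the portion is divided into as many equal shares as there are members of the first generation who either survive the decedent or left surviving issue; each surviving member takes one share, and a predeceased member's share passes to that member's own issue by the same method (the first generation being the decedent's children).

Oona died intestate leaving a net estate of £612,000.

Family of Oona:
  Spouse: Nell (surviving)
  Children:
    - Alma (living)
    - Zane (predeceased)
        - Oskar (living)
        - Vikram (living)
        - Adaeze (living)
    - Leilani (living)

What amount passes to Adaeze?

Adaeze receives £51,000.

The spouse counts as an additional share at the children's level, so there are 4 primary shares of £153,000. Nell takes one such share (£153,000).
The children's combined portion (£459,000) is divided into 3 shares of £153,000: Alma and Leilani each take £153,000; Zane's £153,000 share passes to Zane's issue.
Zane's share (£153,000) is divided into 3 shares of £51,000: Oskar, Vikram, and Adaeze each take £51,000.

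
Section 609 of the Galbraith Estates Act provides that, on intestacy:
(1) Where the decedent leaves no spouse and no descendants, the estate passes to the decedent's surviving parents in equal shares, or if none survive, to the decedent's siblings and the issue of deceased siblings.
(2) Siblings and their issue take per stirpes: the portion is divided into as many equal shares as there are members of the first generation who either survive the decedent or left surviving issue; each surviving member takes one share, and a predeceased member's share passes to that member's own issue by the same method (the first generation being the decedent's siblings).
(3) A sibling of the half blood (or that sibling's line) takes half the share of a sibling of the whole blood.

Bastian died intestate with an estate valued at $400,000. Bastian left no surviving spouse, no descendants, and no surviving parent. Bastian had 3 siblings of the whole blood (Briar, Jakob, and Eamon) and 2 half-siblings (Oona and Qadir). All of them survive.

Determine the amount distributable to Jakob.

Jakob receives $100,000.

The entire $400,000 passes to the siblings and their issue.
Counting each half-blood sibling's line as half a unit, there are 4 units in $400,000, so one unit is $100,000. Whole-blood lines (Briar, Jakob, and Eamon) take $100,000 each; half-blood lines (Oona and Qadir) take $50,000 each.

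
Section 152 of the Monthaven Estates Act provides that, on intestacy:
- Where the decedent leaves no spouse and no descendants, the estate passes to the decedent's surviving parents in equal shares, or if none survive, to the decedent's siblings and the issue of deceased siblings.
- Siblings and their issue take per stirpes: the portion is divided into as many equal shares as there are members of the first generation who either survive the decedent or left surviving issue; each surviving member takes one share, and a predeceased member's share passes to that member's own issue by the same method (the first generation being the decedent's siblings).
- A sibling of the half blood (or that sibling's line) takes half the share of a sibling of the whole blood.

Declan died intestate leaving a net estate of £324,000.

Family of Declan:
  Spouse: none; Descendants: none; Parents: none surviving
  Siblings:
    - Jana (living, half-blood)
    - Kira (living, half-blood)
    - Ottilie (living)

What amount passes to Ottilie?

Ottilie receives £162,000.

The entire £324,000 passes to the siblings and their issue.
Counting each half-blood sibling's line as half a unit, there are 2 units in £324,000, so one unit is £162,000. Whole-blood lines (Ottilie) take £162,000 each; half-blood lines (Jana and Kira) take £81,000 each.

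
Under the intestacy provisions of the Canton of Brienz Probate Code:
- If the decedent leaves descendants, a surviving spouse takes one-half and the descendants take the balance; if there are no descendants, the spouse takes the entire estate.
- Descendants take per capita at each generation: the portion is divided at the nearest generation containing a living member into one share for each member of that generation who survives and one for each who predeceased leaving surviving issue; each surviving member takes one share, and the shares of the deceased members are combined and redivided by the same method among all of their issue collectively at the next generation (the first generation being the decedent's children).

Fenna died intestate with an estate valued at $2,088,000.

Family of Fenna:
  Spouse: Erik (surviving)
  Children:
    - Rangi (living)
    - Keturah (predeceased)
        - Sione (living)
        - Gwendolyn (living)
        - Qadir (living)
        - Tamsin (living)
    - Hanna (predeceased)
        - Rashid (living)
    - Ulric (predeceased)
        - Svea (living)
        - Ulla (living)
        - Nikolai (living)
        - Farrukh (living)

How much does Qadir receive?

Qadir receives $87,000.

Erik takes one-half of $2,088,000 = $1,044,000. The remaining $1,044,000 passes to the descendants.
The descendants' portion ($1,044,000) is divided at the children's generation into 4 shares of $261,000. Rangi takes $261,000. The 3 shares of the deceased (Keturah, Hanna, and Ulric) are combined into a pool of $783,000.
That pool ($783,000) is divided at the grandchildren's generation equally among Sione, Gwendolyn, Qadir, Tamsin, Rashid, Svea, Ulla, Nikolai, and Farrukh: $87,000 each.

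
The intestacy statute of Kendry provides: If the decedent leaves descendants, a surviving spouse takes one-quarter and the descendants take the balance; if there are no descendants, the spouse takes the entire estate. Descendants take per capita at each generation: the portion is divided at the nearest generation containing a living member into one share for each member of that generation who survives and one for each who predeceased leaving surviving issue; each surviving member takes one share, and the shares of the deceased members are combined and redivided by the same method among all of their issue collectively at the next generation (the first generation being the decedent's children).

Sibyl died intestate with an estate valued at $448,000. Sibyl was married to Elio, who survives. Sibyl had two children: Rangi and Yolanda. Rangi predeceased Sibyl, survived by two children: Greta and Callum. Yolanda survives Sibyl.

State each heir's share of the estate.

Elio: $112,000; Greta: $84,000; Callum: $84,000; Yolanda: $168,000

Elio takes one-quarter of $448,000 = $112,000. The remaining $336,000 passes to the descendants.
The descendants' portion ($336,000) is divided at the children's generation into 2 shares of $168,000. Yolanda takes $168,000. The remaining share for the deceased Rangi ($168,000) is carried to the next generation.
That pool ($168,000) is divided at the grandchildren's generation equally among Greta and Callum: $84,000 each.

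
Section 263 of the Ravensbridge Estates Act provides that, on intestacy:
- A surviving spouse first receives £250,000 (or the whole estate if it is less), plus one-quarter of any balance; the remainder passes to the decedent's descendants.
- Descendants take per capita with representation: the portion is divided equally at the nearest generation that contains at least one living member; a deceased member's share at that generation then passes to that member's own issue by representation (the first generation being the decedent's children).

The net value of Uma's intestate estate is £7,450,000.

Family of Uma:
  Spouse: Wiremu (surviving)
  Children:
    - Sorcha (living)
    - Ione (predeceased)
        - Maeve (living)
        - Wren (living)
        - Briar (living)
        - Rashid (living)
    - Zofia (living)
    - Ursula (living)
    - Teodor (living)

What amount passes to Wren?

Wren receives £270,000.

Wiremu first takes £250,000, leaving a balance of £7,200,000. Wiremu then takes one-quarter of the balance (£1,800,000), for a total of £2,050,000. The remaining £5,400,000 passes to the descendants.
The descendants' portion (£5,400,000) is divided into 5 shares of £1,080,000: Sorcha, Zofia, Ursula, and Teodor each take £1,080,000; Ione's £1,080,000 share passes to Ione's issue.
Ione's share (£1,080,000) is divided into 4 shares of £270,000: Maeve, Wren, Briar, and Rashid each take £270,000.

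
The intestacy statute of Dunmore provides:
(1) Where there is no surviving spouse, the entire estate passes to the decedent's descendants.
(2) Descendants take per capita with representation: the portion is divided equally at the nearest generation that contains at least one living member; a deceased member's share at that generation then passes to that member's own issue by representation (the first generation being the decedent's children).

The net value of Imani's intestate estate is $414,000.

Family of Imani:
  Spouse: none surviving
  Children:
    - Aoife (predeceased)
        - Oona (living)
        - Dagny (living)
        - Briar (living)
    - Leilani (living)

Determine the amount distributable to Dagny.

Dagny receives $69,000.

The entire $414,000 passes to the descendants.
That amount ($414,000) is divided into 2 shares of $207,000: Leilani takes $207,000; Aoife's $207,000 share passes to Aoife's issue.
Aoife's share ($207,000) is divided into 3 shares of $69,000: Oona, Dagny, and Briar each take $69,000.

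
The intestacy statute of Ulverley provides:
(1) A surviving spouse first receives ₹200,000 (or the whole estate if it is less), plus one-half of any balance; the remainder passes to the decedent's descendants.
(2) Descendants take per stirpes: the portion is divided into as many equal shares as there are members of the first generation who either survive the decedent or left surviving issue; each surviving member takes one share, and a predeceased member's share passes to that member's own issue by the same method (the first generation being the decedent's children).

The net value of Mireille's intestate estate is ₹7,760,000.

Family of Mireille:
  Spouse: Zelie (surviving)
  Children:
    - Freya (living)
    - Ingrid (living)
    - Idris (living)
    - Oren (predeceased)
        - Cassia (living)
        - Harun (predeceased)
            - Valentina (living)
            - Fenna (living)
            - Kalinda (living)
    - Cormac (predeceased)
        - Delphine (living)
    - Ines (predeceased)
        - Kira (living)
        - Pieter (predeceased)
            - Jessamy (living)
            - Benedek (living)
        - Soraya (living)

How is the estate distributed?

Zelie: ₹3,980,000; Freya: ₹630,000; Ingrid: ₹630,000; Idris: ₹630,000; Cassia: ₹315,000; Valentina: ₹105,000; Fenna: ₹105,000; Kalinda: ₹105,000; Delphine: ₹630,000; Kira: ₹210,000; Jessamy: ₹105,000; Benedek: ₹105,000; Soraya: ₹210,000

Zelie first takes ₹200,000, leaving a balance of ₹7,560,000. Zelie then takes one-half of the balance (₹3,780,000), for a total of ₹3,980,000. The remaining ₹3,780,000 passes to the descendants.
The descendants' portion (₹3,780,000) is divided into 6 shares of ₹630,000: Freya, Ingrid, and Idris each take ₹630,000; Oren's ₹630,000 share passes to Oren's issue; Cormac's ₹630,000 share passes to Cormac's issue; Ines's ₹630,000 share passes to Ines's issue.
Oren's share (₹630,000) is divided into 2 shares of ₹315,000: Cassia takes ₹315,000; Harun's ₹315,000 share passes to Harun's issue.
Harun's share (₹315,000) is divided into 3 shares of ₹105,000: Valentina, Fenna, and Kalinda each take ₹105,000.
Cormac's share (₹630,000) passes entirely to Delphine.
Ines's share (₹630,000) is divided into 3 shares of ₹210,000: Kira and Soraya each take ₹210,000; Pieter's ₹210,000 share passes to Pieter's issue.
Pieter's share (₹210,000) is divided into 2 shares of ₹105,000: Jessamy and Benedek each take ₹105,000.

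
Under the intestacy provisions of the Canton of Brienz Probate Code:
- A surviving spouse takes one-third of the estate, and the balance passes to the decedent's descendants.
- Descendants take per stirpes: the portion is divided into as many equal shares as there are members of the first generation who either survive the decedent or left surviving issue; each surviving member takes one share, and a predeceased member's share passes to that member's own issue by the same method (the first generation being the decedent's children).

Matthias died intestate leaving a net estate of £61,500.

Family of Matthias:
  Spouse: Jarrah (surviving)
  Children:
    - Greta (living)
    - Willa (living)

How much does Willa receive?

Willa receives £20,500.

Jarrah takes one-third of £61,500 = £20,500. The remaining £41,000 passes to the descendants.
The descendants' portion (£41,000) is divided into 2 shares of £20,500: Greta and Willa each take £20,500.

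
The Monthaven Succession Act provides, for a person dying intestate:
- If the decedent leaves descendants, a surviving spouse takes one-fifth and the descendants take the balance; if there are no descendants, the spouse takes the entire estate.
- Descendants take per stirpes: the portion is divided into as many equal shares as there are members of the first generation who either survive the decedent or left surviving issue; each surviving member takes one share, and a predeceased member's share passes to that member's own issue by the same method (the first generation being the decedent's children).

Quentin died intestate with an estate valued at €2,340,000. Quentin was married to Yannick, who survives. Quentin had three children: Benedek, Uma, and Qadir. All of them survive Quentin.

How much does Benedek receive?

Benedek receives €624,000.

Yannick takes one-fifth of €2,340,000 = €468,000. The remaining €1,872,000 passes to the descendants.
The descendants' portion (€1,872,000) is divided into 3 shares of €624,000: Benedek, Uma, and Qadir each take €624,000.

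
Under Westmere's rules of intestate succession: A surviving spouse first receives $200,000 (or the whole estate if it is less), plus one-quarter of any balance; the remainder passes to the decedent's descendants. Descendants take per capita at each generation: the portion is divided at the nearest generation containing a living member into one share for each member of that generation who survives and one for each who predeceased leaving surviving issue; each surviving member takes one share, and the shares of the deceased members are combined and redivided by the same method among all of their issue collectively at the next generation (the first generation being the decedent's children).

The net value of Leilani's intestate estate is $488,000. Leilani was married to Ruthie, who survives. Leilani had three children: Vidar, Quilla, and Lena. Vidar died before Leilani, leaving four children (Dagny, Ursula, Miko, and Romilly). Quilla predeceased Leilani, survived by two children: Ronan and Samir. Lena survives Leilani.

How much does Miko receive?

Ruthie first takes $200,000, leaving a balance of $288,000. Ruthie then takes one-quarter of the balance ($72,000), for a total of $272,000. The remaining $216,000 passes to the descendants.
The descendants' portion ($216,000) is divided at the children's generation into 3 shares of $72,000. Lena takes $72,000. The 2 shares of the deceased (Vidar and Quilla) are combined into a pool of $144,000.
That pool ($144,000) is divided at the grandchildren's generation equally among Dagny, Ursula, Miko, Romilly, Ronan, and Samir: $24,000 each.

Miko receives $24,000.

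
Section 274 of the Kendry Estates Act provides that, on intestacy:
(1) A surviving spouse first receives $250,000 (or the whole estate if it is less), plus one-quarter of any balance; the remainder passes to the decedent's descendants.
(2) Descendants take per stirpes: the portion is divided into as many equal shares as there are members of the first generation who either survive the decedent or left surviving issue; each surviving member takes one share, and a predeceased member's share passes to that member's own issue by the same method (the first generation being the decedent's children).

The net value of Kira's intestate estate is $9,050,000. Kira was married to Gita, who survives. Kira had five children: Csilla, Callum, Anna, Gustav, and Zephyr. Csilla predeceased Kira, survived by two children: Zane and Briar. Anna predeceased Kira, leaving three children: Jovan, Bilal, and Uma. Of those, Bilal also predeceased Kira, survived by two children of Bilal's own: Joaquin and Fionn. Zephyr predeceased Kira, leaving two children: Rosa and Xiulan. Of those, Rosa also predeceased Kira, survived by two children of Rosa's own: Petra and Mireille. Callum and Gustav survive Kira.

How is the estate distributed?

Gita: $2,450,000; Zane: $660,000; Briar: $660,000; Callum: $1,320,000; Jovan: $440,000; Joaquin: $220,000; Fionn: $220,000; Uma: $440,000; Gustav: $1,320,000; Petra: $330,000; Mireille: $330,000; Xiulan: $660,000

Gita first takes $250,000, leaving a balance of $8,800,000. Gita then takes one-quarter of the balance ($2,200,000), for a total of $2,450,000. The remaining $6,600,000 passes to the descendants.
The descendants' portion ($6,600,000) is divided into 5 shares of $1,320,000: Callum and Gustav each take $1,320,000; Csilla's $1,320,000 share passes to Csilla's issue; Anna's $1,320,000 share passes to Anna's issue; Zephyr's $1,320,000 share passes to Zephyr's issue.
Csilla's share ($1,320,000) is divided into 2 shares of $660,000: Zane and Briar each take $660,000.
Anna's share ($1,320,000) is divided into 3 shares of $440,000: Jovan and Uma each take $440,000; Bilal's $440,000 share passes to Bilal's issue.
Bilal's share ($440,000) is divided into 2 shares of $220,000: Joaquin and Fionn each take $220,000.
Zephyr's share ($1,320,000) is divided into 2 shares of $660,000: Xiulan takes $660,000; Rosa's $660,000 share passes to Rosa's issue.
Rosa's share ($660,000) is divided into 2 shares of $330,000: Petra and Mireille each take $330,000.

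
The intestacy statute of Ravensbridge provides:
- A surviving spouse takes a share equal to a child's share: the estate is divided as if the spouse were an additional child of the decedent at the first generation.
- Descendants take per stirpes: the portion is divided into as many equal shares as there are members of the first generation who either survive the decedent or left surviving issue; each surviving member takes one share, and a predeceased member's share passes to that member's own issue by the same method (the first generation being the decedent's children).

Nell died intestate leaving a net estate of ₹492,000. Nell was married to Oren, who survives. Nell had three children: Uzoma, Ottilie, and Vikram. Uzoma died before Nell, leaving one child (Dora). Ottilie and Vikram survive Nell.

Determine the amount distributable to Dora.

Dora receives ₹123,000.

The spouse counts as an additional share at the children's level, so there are 4 primary shares of ₹123,000. Oren takes one such share (₹123,000).
The children's combined portion (₹369,000) is divided into 3 shares of ₹123,000: Ottilie and Vikram each take ₹123,000; Uzoma's ₹123,000 share passes to Uzoma's issue.
Uzoma's share (₹123,000) passes entirely to Dora.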